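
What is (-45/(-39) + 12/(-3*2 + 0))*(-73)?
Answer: 803/13 ≈ 61.769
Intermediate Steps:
(-45/(-39) + 12/(-3*2 + 0))*(-73) = (-45*(-1/39) + 12/(-6 + 0))*(-73) = (15/13 + 12/(-6))*(-73) = (15/13 + 12*(-1/6))*(-73) = (15/13 - 2)*(-73) = -11/13*(-73) = 803/13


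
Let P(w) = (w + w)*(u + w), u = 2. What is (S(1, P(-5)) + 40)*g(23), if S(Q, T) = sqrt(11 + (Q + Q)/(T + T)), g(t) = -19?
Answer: -760 - 19*sqrt(9930)/30 ≈ -823.11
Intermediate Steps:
P(w) = 2*w*(2 + w) (P(w) = (w + w)*(2 + w) = (2*w)*(2 + w) = 2*w*(2 + w))
S(Q, T) = sqrt(11 + Q/T) (S(Q, T) = sqrt(11 + (2*Q)/((2*T))) = sqrt(11 + (2*Q)*(1/(2*T))) = sqrt(11 + Q/T))
(S(1, P(-5)) + 40)*g(23) = (sqrt(11 + 1/(2*(-5)*(2 - 5))) + 40)*(-19) = (sqrt(11 + 1/(2*(-5)*(-3))) + 40)*(-19) = (sqrt(11 + 1/30) + 40)*(-19) = (sqrt(331/30) + 40)*(-19) = (sqrt(9930)/30 + 40)*(-19) = (40 + sqrt(9930)/30)*(-19) = -760 - 19*sqrt(9930)/30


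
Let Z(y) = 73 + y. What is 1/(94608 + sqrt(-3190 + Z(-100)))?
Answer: 94608/8950676881 - I*sqrt(3217)/8950676881 ≈ 1.057e-5 - 6.3368e-9*I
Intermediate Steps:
1/(94608 + sqrt(-3190 + Z(-100))) = 1/(94608 + sqrt(-3190 + (73 - 100))) = 1/(94608 + sqrt(-3190 - 27)) = 1/(94608 + sqrt(-3217)) = 1/(94608 + I*sqrt(3217))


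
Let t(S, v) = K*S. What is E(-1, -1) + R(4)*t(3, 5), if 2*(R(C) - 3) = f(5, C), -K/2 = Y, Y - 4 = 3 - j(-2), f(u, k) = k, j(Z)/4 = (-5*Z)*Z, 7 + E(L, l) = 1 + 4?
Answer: -2612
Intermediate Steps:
E(L, l) = -2 (E(L, l) = -7 + (1 + 4) = -7 + 5 = -2)
j(Z) = -20*Z² (j(Z) = 4*((-5*Z)*Z) = 4*(-5*Z²) = -20*Z²)
Y = 87 (Y = 4 + (3 - (-20)*(-2)²) = 4 + (3 - (-20)*4) = 4 + (3 - 1*(-80)) = 4 + (3 + 80) = 4 + 83 = 87)
K = -174 (K = -2*87 = -174)
R(C) = 3 + C/2
t(S, v) = -174*S
E(-1, -1) + R(4)*t(3, 5) = -2 + (3 + (½)*4)*(-174*3) = -2 + (3 + 2)*(-522) = -2 + 5*(-522) = -2 - 2610 = -2612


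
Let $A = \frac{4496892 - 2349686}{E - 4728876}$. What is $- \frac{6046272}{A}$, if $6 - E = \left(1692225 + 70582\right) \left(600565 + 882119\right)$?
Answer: $\frac{7901541731122682688}{1073603} \approx 7.3598 \cdot 10^{12}$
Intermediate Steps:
$E = -2613685733982$ ($E = 6 - \left(1692225 + 70582\right) \left(600565 + 882119\right) = 6 - 1762807 \cdot 1482684 = 6 - 2613685733988 = -2613685733982$)
$A = - \frac{1073603}{1306845231429}$ ($A = \frac{4496892 - 2349686}{-2613685733982 - 4728876} = \frac{2147206}{-2613690462858} = 2147206 \left(- \frac{1}{2613690462858}\right) = - \frac{1073603}{1306845231429} \approx -8.2152 \cdot 10^{-7}$)
$- \frac{6046272}{A} = - \frac{6046272}{- \frac{1073603}{1306845231429}} = \left(-6046272\right) \left(- \frac{1306845231429}{1073603}\right) = \frac{7901541731122682688}{1073603}$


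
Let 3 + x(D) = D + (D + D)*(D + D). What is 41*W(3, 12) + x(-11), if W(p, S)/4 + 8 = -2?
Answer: -1170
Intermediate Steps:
W(p, S) = -40 (W(p, S) = -32 + 4*(-2) = -32 - 8 = -40)
x(D) = -3 + D + 4*D² (x(D) = -3 + (D + (D + D)*(D + D)) = -3 + (D + (2*D)*(2*D)) = -3 + (D + 4*D²) = -3 + D + 4*D²)
41*W(3, 12) + x(-11) = 41*(-40) + (-3 - 11 + 4*(-11)²) = -1640 + (-3 - 11 + 4*121) = -1640 + (-3 - 11 + 484) = -1640 + 470 = -1170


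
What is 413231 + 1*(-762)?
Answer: 412469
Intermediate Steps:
413231 + 1*(-762) = 413231 - 762 = 412469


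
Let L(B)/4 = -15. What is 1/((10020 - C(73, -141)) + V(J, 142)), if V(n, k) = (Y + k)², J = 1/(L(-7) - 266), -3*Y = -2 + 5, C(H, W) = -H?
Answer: 1/29974 ≈ 3.3362e-5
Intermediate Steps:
Y = -1 (Y = -(-2 + 5)/3 = -⅓*3 = -1)
L(B) = -60 (L(B) = 4*(-15) = -60)
J = -1/326 (J = 1/(-60 - 266) = 1/(-326) = -1/326 ≈ -0.0030675)
V(n, k) = (-1 + k)²
1/((10020 - C(73, -141)) + V(J, 142)) = 1/((10020 - (-1)*73) + (-1 + 142)²) = 1/((10020 - 1*(-73)) + 141²) = 1/((10020 + 73) + 19881) = 1/(10093 + 19881) = 1/29974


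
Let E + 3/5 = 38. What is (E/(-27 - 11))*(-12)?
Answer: 1122/95 ≈ 11.811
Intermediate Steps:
E = 187/5 (E = -3/5 + 38 = 187/5 ≈ 37.400)
(E/(-27 - 11))*(-12) = (187/(5*(-27 - 11)))*(-12) = ((187/5)/(-38))*(-12) = ((187/5)*(-1/38))*(-12) = -187/190*(-12) = 1122/95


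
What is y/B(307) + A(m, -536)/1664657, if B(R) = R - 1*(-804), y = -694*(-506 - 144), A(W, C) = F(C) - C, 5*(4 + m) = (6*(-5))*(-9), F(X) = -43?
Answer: 44172195319/108790231 ≈ 406.03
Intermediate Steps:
m = 50 (m = -4 + ((6*(-5))*(-9))/5 = -4 + (-30*(-9))/5 = -4 + (⅕)*270 = -4 + 54 = 50)
A(W, C) = -43 - C
y = 451100 (y = -694*(-650) = 451100)
B(R) = 804 + R (B(R) = R + 804 = 804 + R)
y/B(307) + A(m, -536)/1664657 = 451100/(804 + 307) + (-43 - 1*(-536))/1664657 = 451100/1111 + (-43 + 536)*(1/1664657) = 451100*(1/1111) + 493*(1/1664657) = 451100/1111 + 29/97921 = 44172195319/108790231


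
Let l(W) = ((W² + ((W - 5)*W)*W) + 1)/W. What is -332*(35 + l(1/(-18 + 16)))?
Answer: -11703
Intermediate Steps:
l(W) = (1 + W² + W²*(-5 + W))/W (l(W) = ((W² + ((-5 + W)*W)*W) + 1)/W = ((W² + (W*(-5 + W))*W) + 1)/W = ((W² + W²*(-5 + W)) + 1)/W = (1 + W² + W²*(-5 + W))/W)
-332*(35 + l(1/(-18 + 16))) = -332*(35 + (1 + (1/(-18 + 16))²*(-4 + 1/(-18 + 16)))/(1/(-18 + 16))) = -332*(35 + (1 + (1/(-2))²*(-4 + 1/(-2)))/(1/(-2))) = -332*(35 + (1 + (-½)²*(-4 - ½))/(-½)) = -332*(35 - 2*(1 + (¼)*(-9/2))) = -332*(35 - 2*(1 - 9/8)) = -332*(35 - 2*(-⅛)) = -332*(35 + ¼) = -332*141/4 = -11703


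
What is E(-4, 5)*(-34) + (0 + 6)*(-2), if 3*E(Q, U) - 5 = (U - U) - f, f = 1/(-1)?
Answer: -80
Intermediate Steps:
f = -1
E(Q, U) = 2 (E(Q, U) = 5/3 + ((U - U) - 1*(-1))/3 = 5/3 + (0 + 1)/3 = 5/3 + (⅓)*1 = 5/3 + ⅓ = 2)
E(-4, 5)*(-34) + (0 + 6)*(-2) = 2*(-34) + (0 + 6)*(-2) = -68 + 6*(-2) = -68 - 12 = -80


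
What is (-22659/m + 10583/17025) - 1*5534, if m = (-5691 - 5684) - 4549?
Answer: -499915621411/90368700 ≈ -5532.0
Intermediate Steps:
m = -15924 (m = -11375 - 4549 = -15924)
(-22659/m + 10583/17025) - 1*5534 = (-22659/(-15924) + 10583/17025) - 1*5534 = (-22659*(-1/15924) + 10583*(1/17025)) - 5534 = (7553/5308 + 10583/17025) - 5534 = 184764389/90368700 - 5534 = -499915621411/90368700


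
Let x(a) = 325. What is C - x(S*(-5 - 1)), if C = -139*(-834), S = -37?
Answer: 115601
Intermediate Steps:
C = 115926
C - x(S*(-5 - 1)) = 115926 - 1*325 = 115926 - 325 = 115601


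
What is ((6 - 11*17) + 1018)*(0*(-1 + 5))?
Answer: 0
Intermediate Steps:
((6 - 11*17) + 1018)*(0*(-1 + 5)) = ((6 - 187) + 1018)*(0*4) = (-181 + 1018)*0 = 837*0 = 0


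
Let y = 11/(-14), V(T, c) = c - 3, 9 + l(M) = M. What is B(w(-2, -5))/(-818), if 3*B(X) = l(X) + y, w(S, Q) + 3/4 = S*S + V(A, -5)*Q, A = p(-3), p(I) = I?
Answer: -937/68712 ≈ -0.013637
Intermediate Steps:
l(M) = -9 + M
A = -3
V(T, c) = -3 + c
y = -11/14 (y = 11*(-1/14) = -11/14 ≈ -0.78571)
w(S, Q) = -3/4 + S**2 - 8*Q (w(S, Q) = -3/4 + (S*S + (-3 - 5)*Q) = -3/4 + (S**2 - 8*Q) = -3/4 + S**2 - 8*Q)
B(X) = -137/42 + X/3 (B(X) = ((-9 + X) - 11/14)/3 = (-137/14 + X)/3 = -137/42 + X/3)
B(w(-2, -5))/(-818) = (-137/42 + (-3/4 + (-2)**2 - 8*(-5))/3)/(-818) = (-137/42 + (-3/4 + 4 + 40)/3)*(-1/818) = (-137/42 + (1/3)*(173/4))*(-1/818) = (-137/42 + 173/12)*(-1/818) = (937/84)*(-1/818) = -937/68712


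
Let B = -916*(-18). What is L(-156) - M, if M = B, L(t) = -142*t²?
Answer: -3472200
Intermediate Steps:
B = 16488
M = 16488
L(-156) - M = -142*(-156)² - 1*16488 = -142*24336 - 16488 = -3455712 - 16488 = -3472200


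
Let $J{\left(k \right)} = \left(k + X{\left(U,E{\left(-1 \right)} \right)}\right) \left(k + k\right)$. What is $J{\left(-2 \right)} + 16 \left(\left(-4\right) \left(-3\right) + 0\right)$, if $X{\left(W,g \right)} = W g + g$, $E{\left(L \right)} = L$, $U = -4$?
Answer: $188$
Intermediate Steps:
$X{\left(W,g \right)} = g + W g$
$J{\left(k \right)} = 2 k \left(3 + k\right)$ ($J{\left(k \right)} = \left(k - \left(1 - 4\right)\right) \left(k + k\right) = \left(k - -3\right) 2 k = \left(k + 3\right) 2 k = \left(3 + k\right) 2 k = 2 k \left(3 + k\right)$)
$J{\left(-2 \right)} + 16 \left(\left(-4\right) \left(-3\right) + 0\right) = 2 \left(-2\right) \left(3 - 2\right) + 16 \left(\left(-4\right) \left(-3\right) + 0\right) = 2 \left(-2\right) 1 + 16 \left(12 + 0\right) = -4 + 16 \cdot 12 = -4 + 192 = 188$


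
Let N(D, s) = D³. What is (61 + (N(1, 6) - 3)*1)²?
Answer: 3481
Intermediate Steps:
(61 + (N(1, 6) - 3)*1)² = (61 + (1³ - 3)*1)² = (61 + (1 - 3)*1)² = (61 - 2*1)² = (61 - 2)² = 59² = 3481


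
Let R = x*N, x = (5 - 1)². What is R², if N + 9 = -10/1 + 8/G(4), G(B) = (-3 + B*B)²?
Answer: 2626357504/28561 ≈ 91956.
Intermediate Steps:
G(B) = (-3 + B²)²
N = -3203/169 (N = -9 + (-10/1 + 8/((-3 + 4²)²)) = -9 + (-10*1 + 8/((-3 + 16)²)) = -9 + (-10 + 8/(13²)) = -9 + (-10 + 8/169) = -9 - 1682/169 = -3203/169 ≈ -18.953)
x = 16 (x = 4² = 16)
R = -51248/169 (R = 16*(-3203/169) = -51248/169 ≈ -303.24)
R² = (-51248/169)² = 2626357504/28561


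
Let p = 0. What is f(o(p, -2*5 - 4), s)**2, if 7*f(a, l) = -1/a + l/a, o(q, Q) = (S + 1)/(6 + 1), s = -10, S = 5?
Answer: 121/36 ≈ 3.3611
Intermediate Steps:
o(q, Q) = 6/7 (o(q, Q) = (5 + 1)/(6 + 1) = 6/7)
f(a, l) = -1/(7*a) + l/(7*a) (f(a, l) = (-1/a + l/a)/7 = -1/(7*a) + l/(7*a))
f(o(p, -2*5 - 4), s)**2 = ((-1 - 10)/(7*(6/7)))**2 = ((1/7)*(7/6)*(-11))**2 = (-11/6)**2 = 121/36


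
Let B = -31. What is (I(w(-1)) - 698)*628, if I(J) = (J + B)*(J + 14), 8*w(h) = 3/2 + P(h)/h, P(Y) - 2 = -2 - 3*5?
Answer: -46735603/64 ≈ -7.3024e+5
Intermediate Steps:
P(Y) = -15 (P(Y) = 2 + (-2 - 3*5) = 2 + (-2 - 15) = 2 - 17 = -15)
w(h) = 3/16 - 15/(8*h) (w(h) = (3/2 - 15/h)/8 = 3/16 - 15/(8*h))
I(J) = (-31 + J)*(14 + J) (I(J) = (J - 31)*(J + 14) = (-31 + J)*(14 + J))
(I(w(-1)) - 698)*628 = ((-434 + ((3/16)*(-10 - 1)/(-1))² - 51*(-10 - 1)/(16*(-1))) - 698)*628 = ((-434 + ((3/16)*(-1)*(-11))² - 51*(-1)*(-11)/16) - 698)*628 = ((-434 + (33/16)² - 17*33/16) - 698)*628 = ((-434 + 1089/256 - 561/16) - 698)*628 = (-118991/256 - 698)*628 = -297679/256*628 = -46735603/64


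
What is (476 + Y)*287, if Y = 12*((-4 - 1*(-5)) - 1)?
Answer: 136612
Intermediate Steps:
Y = 0 (Y = 12*((-4 + 5) - 1) = 12*(1 - 1) = 12*0 = 0)
(476 + Y)*287 = (476 + 0)*287 = 476*287 = 136612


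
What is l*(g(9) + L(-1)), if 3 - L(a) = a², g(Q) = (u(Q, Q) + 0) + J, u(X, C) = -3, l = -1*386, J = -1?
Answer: 772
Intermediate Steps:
l = -386
g(Q) = -4 (g(Q) = (-3 + 0) - 1 = -3 - 1 = -4)
L(a) = 3 - a²
l*(g(9) + L(-1)) = -386*(-4 + (3 - 1*(-1)²)) = -386*(-4 + (3 - 1*1)) = -386*(-4 + (3 - 1)) = -386*(-4 + 2) = -386*(-2) = 772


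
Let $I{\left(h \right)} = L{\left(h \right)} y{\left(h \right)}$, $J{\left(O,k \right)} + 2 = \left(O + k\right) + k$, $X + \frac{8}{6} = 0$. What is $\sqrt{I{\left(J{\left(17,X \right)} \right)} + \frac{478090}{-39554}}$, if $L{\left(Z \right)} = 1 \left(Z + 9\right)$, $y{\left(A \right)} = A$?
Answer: $\frac{\sqrt{883646861587}}{59331} \approx 15.844$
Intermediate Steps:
$X = - \frac{4}{3}$ ($X = - \frac{4}{3} + 0 = - \frac{4}{3} \approx -1.3333$)
$J{\left(O,k \right)} = -2 + O + 2 k$ ($J{\left(O,k \right)} = -2 + \left(\left(O + k\right) + k\right) = -2 + \left(O + 2 k\right) = -2 + O + 2 k$)
$L{\left(Z \right)} = 9 + Z$ ($L{\left(Z \right)} = 1 \left(9 + Z\right) = 9 + Z$)
$I{\left(h \right)} = h \left(9 + h\right)$ ($I{\left(h \right)} = \left(9 + h\right) h = h \left(9 + h\right)$)
$\sqrt{I{\left(J{\left(17,X \right)} \right)} + \frac{478090}{-39554}} = \sqrt{\left(-2 + 17 + 2 \left(- \frac{4}{3}\right)\right) \left(9 + \left(-2 + 17 + 2 \left(- \frac{4}{3}\right)\right)\right) + \frac{478090}{-39554}} = \sqrt{\left(-2 + 17 - \frac{8}{3}\right) \left(9 - - \frac{37}{3}\right) + 478090 \left(- \frac{1}{39554}\right)} = \sqrt{\frac{37 \left(9 + \frac{37}{3}\right)}{3} - \frac{239045}{19777}} = \sqrt{\frac{37}{3} \cdot \frac{64}{3} - \frac{239045}{19777}} = \sqrt{\frac{2368}{9} - \frac{239045}{19777}} = \sqrt{\frac{44680531}{177993}} = \frac{\sqrt{883646861587}}{59331}$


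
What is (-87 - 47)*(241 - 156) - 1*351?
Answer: -11741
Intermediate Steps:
(-87 - 47)*(241 - 156) - 1*351 = -134*85 - 351 = -11390 - 351 = -11741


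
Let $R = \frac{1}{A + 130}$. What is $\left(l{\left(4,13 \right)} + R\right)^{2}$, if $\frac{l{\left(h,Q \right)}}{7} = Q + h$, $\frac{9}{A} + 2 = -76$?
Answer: $\frac{161514768321}{11404129} \approx 14163.0$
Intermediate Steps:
$A = - \frac{3}{26}$ ($A = \frac{9}{-2 - 76} = \frac{9}{-78} = 9 \left(- \frac{1}{78}\right) = - \frac{3}{26} \approx -0.11538$)
$R = \frac{26}{3377}$ ($R = \frac{1}{- \frac{3}{26} + 130} = \frac{1}{\frac{3377}{26}} = \frac{26}{3377} \approx 0.0076991$)
$l{\left(h,Q \right)} = 7 Q + 7 h$ ($l{\left(h,Q \right)} = 7 \left(Q + h\right) = 7 Q + 7 h$)
$\left(l{\left(4,13 \right)} + R\right)^{2} = \left(\left(7 \cdot 13 + 7 \cdot 4\right) + \frac{26}{3377}\right)^{2} = \left(\left(91 + 28\right) + \frac{26}{3377}\right)^{2} = \left(119 + \frac{26}{3377}\right)^{2} = \left(\frac{401889}{3377}\right)^{2} = \frac{161514768321}{11404129}$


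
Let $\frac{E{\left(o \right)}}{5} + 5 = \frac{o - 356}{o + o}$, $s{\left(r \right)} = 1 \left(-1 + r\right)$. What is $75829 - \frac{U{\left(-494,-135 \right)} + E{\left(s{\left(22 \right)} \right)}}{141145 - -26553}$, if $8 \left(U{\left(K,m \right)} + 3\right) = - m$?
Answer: $\frac{2136350444425}{28173264} \approx 75829.0$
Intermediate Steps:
$s{\left(r \right)} = -1 + r$
$U{\left(K,m \right)} = -3 - \frac{m}{8}$ ($U{\left(K,m \right)} = -3 + \frac{\left(-1\right) m}{8} = -3 - \frac{m}{8}$)
$E{\left(o \right)} = -25 + \frac{5 \left(-356 + o\right)}{2 o}$ ($E{\left(o \right)} = -25 + 5 \frac{o - 356}{o + o} = -25 + 5 \frac{-356 + o}{2 o} = -25 + \frac{5 \left(-356 + o\right)}{2 o}$)
$75829 - \frac{U{\left(-494,-135 \right)} + E{\left(s{\left(22 \right)} \right)}}{141145 - -26553} = 75829 - \frac{\left(-3 - - \frac{135}{8}\right) - \left(\frac{45}{2} + \frac{890}{-1 + 22}\right)}{141145 - -26553} = 75829 - \frac{\left(-3 + \frac{135}{8}\right) - \left(\frac{45}{2} + \frac{890}{21}\right)}{141145 + \left(-21415 + 47968\right)} = 75829 - \frac{\frac{111}{8} - \frac{2725}{42}}{141145 + 26553} = 75829 - \frac{\frac{111}{8} - \frac{2725}{42}}{167698} = 75829 - \left(\frac{111}{8} - \frac{2725}{42}\right) \frac{1}{167698} = 75829 - \left(- \frac{8569}{168}\right) \frac{1}{167698} = 75829 - - \frac{8569}{28173264} = 75829 + \frac{8569}{28173264} = \frac{2136350444425}{28173264}$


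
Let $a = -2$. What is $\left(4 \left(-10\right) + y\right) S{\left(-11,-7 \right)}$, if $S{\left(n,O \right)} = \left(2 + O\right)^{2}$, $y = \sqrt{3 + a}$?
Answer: $-975$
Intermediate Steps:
$y = 1$ ($y = \sqrt{3 - 2} = \sqrt{1} = 1$)
$\left(4 \left(-10\right) + y\right) S{\left(-11,-7 \right)} = \left(4 \left(-10\right) + 1\right) \left(2 - 7\right)^{2} = \left(-40 + 1\right) \left(-5\right)^{2} = \left(-39\right) 25 = -975$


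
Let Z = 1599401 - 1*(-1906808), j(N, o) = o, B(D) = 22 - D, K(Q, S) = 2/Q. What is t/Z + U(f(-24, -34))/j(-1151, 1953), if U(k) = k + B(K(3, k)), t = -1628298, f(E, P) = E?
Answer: -1366892522/2934696933 ≈ -0.46577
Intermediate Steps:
Z = 3506209 (Z = 1599401 + 1906808 = 3506209)
U(k) = 64/3 + k (U(k) = k + (22 - 2/3) = k + (22 - 1*⅔) = k + (22 - ⅔) = k + 64/3 = 64/3 + k)
t/Z + U(f(-24, -34))/j(-1151, 1953) = -1628298/3506209 + (64/3 - 24)/1953 = -1628298*1/3506209 - 8/3*1/1953 = -232614/500887 - 8/5859 = -1366892522/2934696933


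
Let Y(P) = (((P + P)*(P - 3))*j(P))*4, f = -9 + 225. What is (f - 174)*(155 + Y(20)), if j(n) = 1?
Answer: 120750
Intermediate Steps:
f = 216
Y(P) = 8*P*(-3 + P) (Y(P) = (((P + P)*(P - 3))*1)*4 = (((2*P)*(-3 + P))*1)*4 = ((2*P*(-3 + P))*1)*4 = (2*P*(-3 + P))*4 = 8*P*(-3 + P))
(f - 174)*(155 + Y(20)) = (216 - 174)*(155 + 8*20*(-3 + 20)) = 42*(155 + 8*20*17) = 42*(155 + 2720) = 42*2875 = 120750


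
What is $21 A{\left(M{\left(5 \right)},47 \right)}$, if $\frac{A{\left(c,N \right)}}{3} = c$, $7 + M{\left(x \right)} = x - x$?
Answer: $-441$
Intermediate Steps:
$M{\left(x \right)} = -7$ ($M{\left(x \right)} = -7 + \left(x - x\right) = -7 + 0 = -7$)
$A{\left(c,N \right)} = 3 c$
$21 A{\left(M{\left(5 \right)},47 \right)} = 21 \cdot 3 \left(-7\right) = 21 \left(-21\right) = -441$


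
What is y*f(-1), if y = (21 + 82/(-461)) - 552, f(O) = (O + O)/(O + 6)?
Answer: 489746/2305 ≈ 212.47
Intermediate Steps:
f(O) = 2*O/(6 + O) (f(O) = (2*O)/(6 + O) = 2*O/(6 + O))
y = -244873/461 (y = (21 + 82*(-1/461)) - 552 = (21 - 82/461) - 552 = 9599/461 - 552 = -244873/461 ≈ -531.18)
y*f(-1) = -489746*(-1)/(461*(6 - 1)) = -489746*(-1)/(461*5) = -244873/461*(-2/5) = 489746/2305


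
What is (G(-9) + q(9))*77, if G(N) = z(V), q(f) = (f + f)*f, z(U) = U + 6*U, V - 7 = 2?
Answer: 17325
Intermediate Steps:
V = 9 (V = 7 + 2 = 9)
z(U) = 7*U
q(f) = 2*f² (q(f) = (2*f)*f = 2*f²)
G(N) = 63 (G(N) = 7*9 = 63)
(G(-9) + q(9))*77 = (63 + 2*9²)*77 = (63 + 2*81)*77 = (63 + 162)*77 = 225*77 = 17325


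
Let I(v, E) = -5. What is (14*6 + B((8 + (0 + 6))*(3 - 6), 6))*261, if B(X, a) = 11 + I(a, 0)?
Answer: 23490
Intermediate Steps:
B(X, a) = 6 (B(X, a) = 11 - 5 = 6)
(14*6 + B((8 + (0 + 6))*(3 - 6), 6))*261 = (14*6 + 6)*261 = (84 + 6)*261 = 90*261 = 23490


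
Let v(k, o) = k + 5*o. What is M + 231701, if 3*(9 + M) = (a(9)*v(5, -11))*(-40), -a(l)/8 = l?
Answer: 183692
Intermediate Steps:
a(l) = -8*l
M = -48009 (M = -9 + (((-8*9)*(5 + 5*(-11)))*(-40))/3 = -9 + (-72*(5 - 55)*(-40))/3 = -9 + (-72*(-50)*(-40))/3 = -9 + (3600*(-40))/3 = -9 + (1/3)*(-144000) = -9 - 48000 = -48009)
M + 231701 = -48009 + 231701 = 183692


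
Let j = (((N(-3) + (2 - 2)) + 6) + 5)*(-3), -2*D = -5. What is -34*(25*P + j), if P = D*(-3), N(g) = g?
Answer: 7191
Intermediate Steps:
D = 5/2 (D = -½*(-5) = 5/2 ≈ 2.5000)
P = -15/2 (P = (5/2)*(-3) = -15/2 ≈ -7.5000)
j = -24 (j = (((-3 + (2 - 2)) + 6) + 5)*(-3) = (((-3 + 0) + 6) + 5)*(-3) = ((-3 + 6) + 5)*(-3) = (3 + 5)*(-3) = 8*(-3) = -24)
-34*(25*P + j) = -34*(25*(-15/2) - 24) = -34*(-375/2 - 24) = -34*(-423/2) = 7191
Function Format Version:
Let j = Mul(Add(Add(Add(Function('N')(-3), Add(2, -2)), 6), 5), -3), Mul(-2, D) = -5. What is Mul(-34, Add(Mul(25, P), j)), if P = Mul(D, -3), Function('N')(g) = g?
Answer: 7191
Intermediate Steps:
D = Rational(5, 2) (D = Mul(Rational(-1, 2), -5) = Rational(5, 2) ≈ 2.5000)
P = Rational(-15, 2) (P = Mul(Rational(5, 2), -3) = Rational(-15, 2) ≈ -7.5000)
j = -24 (j = Mul(Add(Add(Add(-3, Add(2, -2)), 6), 5), -3) = Mul(Add(Add(Add(-3, 0), 6), 5), -3) = Mul(Add(Add(-3, 6), 5), -3) = Mul(Add(3, 5), -3) = Mul(8, -3) = -24)
Mul(-34, Add(Mul(25, P), j)) = Mul(-34, Add(Mul(25, Rational(-15, 2)), -24)) = Mul(-34, Add(Rational(-375, 2), -24)) = Mul(-34, Rational(-423, 2)) = 7191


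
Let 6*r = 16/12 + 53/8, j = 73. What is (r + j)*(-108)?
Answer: -32109/4 ≈ -8027.3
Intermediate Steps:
r = 191/144 (r = (16/12 + 53/8)/6 = (16*(1/12) + 53*(⅛))/6 = (4/3 + 53/8)/6 = (⅙)*(191/24) = 191/144 ≈ 1.3264)
(r + j)*(-108) = (191/144 + 73)*(-108) = (10703/144)*(-108) = -32109/4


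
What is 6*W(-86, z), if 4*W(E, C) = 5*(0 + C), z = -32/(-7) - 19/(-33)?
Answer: 5945/154 ≈ 38.604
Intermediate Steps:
z = 1189/231 (z = -32*(-⅐) - 19*(-1/33) = 32/7 + 19/33 = 1189/231 ≈ 5.1472)
W(E, C) = 5*C/4 (W(E, C) = (5*(0 + C))/4 = (5*C)/4 = 5*C/4)
6*W(-86, z) = 6*((5/4)*(1189/231)) = 6*(5945/924) = 5945/154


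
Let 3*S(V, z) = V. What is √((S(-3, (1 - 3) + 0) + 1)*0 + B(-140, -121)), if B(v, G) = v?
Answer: 2*I*√35 ≈ 11.832*I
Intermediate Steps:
S(V, z) = V/3
√((S(-3, (1 - 3) + 0) + 1)*0 + B(-140, -121)) = √(((⅓)*(-3) + 1)*0 - 140) = √((-1 + 1)*0 - 140) = √(0*0 - 140) = √(0 - 140) = √(-140) = 2*I*√35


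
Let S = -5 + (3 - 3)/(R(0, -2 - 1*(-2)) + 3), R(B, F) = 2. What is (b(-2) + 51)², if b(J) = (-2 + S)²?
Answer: 10000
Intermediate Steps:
S = -5 (S = -5 + (3 - 3)/(2 + 3) = -5 + 0/5 = -5 + 0*(⅕) = -5 + 0 = -5)
b(J) = 49 (b(J) = (-2 - 5)² = (-7)² = 49)
(b(-2) + 51)² = (49 + 51)² = 100² = 10000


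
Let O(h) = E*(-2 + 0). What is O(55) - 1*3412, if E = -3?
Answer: -3406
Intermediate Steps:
O(h) = 6 (O(h) = -3*(-2 + 0) = -3*(-2) = 6)
O(55) - 1*3412 = 6 - 1*3412 = 6 - 3412 = -3406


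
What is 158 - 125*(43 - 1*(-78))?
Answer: -14967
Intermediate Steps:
158 - 125*(43 - 1*(-78)) = 158 - 125*(43 + 78) = 158 - 125*121 = 158 - 15125 = -14967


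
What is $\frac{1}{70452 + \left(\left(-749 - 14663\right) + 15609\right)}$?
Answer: $\frac{1}{70649} \approx 1.4154 \cdot 10^{-5}$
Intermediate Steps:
$\frac{1}{70452 + \left(\left(-749 - 14663\right) + 15609\right)} = \frac{1}{70452 + \left(-15412 + 15609\right)} = \frac{1}{70452 + 197} = \frac{1}{70649}$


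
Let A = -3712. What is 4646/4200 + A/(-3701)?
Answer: 16392623/7772100 ≈ 2.1092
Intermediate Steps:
4646/4200 + A/(-3701) = 4646/4200 - 3712/(-3701) = 4646*(1/4200) - 3712*(-1/3701) = 2323/2100 + 3712/3701 = 16392623/7772100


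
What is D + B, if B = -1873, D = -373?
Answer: -2246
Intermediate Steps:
D + B = -373 - 1873 = -2246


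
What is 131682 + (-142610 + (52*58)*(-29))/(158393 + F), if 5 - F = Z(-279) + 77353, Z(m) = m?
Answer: 5354338447/40662 ≈ 1.3168e+5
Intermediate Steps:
F = -77069 (F = 5 - (-279 + 77353) = 5 - 1*77074 = 5 - 77074 = -77069)
131682 + (-142610 + (52*58)*(-29))/(158393 + F) = 131682 + (-142610 + (52*58)*(-29))/(158393 - 77069) = 131682 + (-142610 + 3016*(-29))/81324 = 131682 + (-142610 - 87464)*(1/81324) = 131682 - 230074*1/81324 = 131682 - 115037/40662 = 5354338447/40662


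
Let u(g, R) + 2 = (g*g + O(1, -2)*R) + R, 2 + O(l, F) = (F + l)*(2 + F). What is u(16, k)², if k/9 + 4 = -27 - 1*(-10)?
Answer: 196249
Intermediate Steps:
k = -189 (k = -36 + 9*(-27 - 1*(-10)) = -36 + 9*(-27 + 10) = -36 + 9*(-17) = -36 - 153 = -189)
O(l, F) = -2 + (2 + F)*(F + l) (O(l, F) = -2 + (F + l)*(2 + F) = -2 + (2 + F)*(F + l))
u(g, R) = -2 + g² - R (u(g, R) = -2 + ((g*g + (-2 + (-2)² + 2*(-2) + 2*1 - 2*1)*R) + R) = -2 + ((g² + (-2 + 4 - 4 + 2 - 2)*R) + R) = -2 + ((g² - 2*R) + R) = -2 + (g² - R) = -2 + g² - R)
u(16, k)² = (-2 + 16² - 1*(-189))² = (-2 + 256 + 189)² = 443² = 196249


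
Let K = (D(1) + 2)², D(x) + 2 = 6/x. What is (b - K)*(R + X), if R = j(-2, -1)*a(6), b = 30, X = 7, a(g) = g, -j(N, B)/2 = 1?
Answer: 30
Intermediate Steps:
j(N, B) = -2 (j(N, B) = -2*1 = -2)
D(x) = -2 + 6/x
R = -12 (R = -2*6 = -12)
K = 36 (K = ((-2 + 6/1) + 2)² = ((-2 + 6*1) + 2)² = ((-2 + 6) + 2)² = (4 + 2)² = 6² = 36)
(b - K)*(R + X) = (30 - 1*36)*(-12 + 7) = (30 - 36)*(-5) = -6*(-5) = 30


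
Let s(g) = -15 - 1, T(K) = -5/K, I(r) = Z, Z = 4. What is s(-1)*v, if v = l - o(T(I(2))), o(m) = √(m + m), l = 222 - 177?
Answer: -720 + 8*I*√10 ≈ -720.0 + 25.298*I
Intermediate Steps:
I(r) = 4
l = 45
o(m) = √2*√m (o(m) = √(2*m) = √2*√m)
s(g) = -16
v = 45 - I*√10/2 (v = 45 - √2*√(-5/4) = 45 - √2*I*√5/2 = 45 - I*√10/2 ≈ 45.0 - 1.5811*I)
s(-1)*v = -16*(45 - I*√10/2) = -720 + 8*I*√10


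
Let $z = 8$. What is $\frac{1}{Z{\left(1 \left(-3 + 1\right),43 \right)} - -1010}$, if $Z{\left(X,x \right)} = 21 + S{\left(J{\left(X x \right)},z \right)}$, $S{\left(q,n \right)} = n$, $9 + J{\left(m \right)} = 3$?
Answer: $\frac{1}{1039} \approx 0.00096246$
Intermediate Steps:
$J{\left(m \right)} = -6$ ($J{\left(m \right)} = -9 + 3 = -6$)
$Z{\left(X,x \right)} = 29$ ($Z{\left(X,x \right)} = 21 + 8 = 29$)
$\frac{1}{Z{\left(1 \left(-3 + 1\right),43 \right)} - -1010} = \frac{1}{29 - -1010} = \frac{1}{29 + 1010} = \frac{1}{1039}$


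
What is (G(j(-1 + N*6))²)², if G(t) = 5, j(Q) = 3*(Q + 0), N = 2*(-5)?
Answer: 625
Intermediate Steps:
N = -10
j(Q) = 3*Q
(G(j(-1 + N*6))²)² = (5²)² = 25² = 625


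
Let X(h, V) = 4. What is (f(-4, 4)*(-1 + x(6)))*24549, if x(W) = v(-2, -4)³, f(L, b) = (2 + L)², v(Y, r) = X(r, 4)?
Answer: 6186348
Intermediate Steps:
v(Y, r) = 4
x(W) = 64 (x(W) = 4³ = 64)
(f(-4, 4)*(-1 + x(6)))*24549 = ((2 - 4)²*(-1 + 64))*24549 = ((-2)²*63)*24549 = (4*63)*24549 = 252*24549 = 6186348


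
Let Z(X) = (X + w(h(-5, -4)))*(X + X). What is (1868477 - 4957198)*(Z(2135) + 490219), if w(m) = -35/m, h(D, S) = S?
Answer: -59575445237423/2 ≈ -2.9788e+13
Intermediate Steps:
Z(X) = 2*X*(35/4 + X) (Z(X) = (X - 35/(-4))*(X + X) = (X - 35*(-1/4))*(2*X) = (X + 35/4)*(2*X) = (35/4 + X)*(2*X) = 2*X*(35/4 + X))
(1868477 - 4957198)*(Z(2135) + 490219) = (1868477 - 4957198)*((1/2)*2135*(35 + 4*2135) + 490219) = -3088721*((1/2)*2135*(35 + 8540) + 490219) = -3088721*((1/2)*2135*8575 + 490219) = -3088721*(18307625/2 + 490219) = -3088721*19288063/2 = -59575445237423/2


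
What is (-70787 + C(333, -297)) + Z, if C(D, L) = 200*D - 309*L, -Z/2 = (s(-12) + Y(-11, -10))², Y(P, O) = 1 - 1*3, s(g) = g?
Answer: 87194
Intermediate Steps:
Y(P, O) = -2 (Y(P, O) = 1 - 3 = -2)
Z = -392 (Z = -2*(-12 - 2)² = -2*(-14)² = -2*196 = -392)
C(D, L) = -309*L + 200*D
(-70787 + C(333, -297)) + Z = (-70787 + (-309*(-297) + 200*333)) - 392 = (-70787 + (91773 + 66600)) - 392 = (-70787 + 158373) - 392 = 87586 - 392 = 87194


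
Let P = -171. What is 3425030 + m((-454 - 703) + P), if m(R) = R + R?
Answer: 3422374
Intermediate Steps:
m(R) = 2*R
3425030 + m((-454 - 703) + P) = 3425030 + 2*((-454 - 703) - 171) = 3425030 + 2*(-1157 - 171) = 3425030 + 2*(-1328) = 3425030 - 2656 = 3422374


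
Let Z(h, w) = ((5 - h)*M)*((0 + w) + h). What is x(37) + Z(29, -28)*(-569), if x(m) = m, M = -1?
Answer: -13619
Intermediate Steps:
Z(h, w) = (-5 + h)*(h + w) (Z(h, w) = ((5 - h)*(-1))*((0 + w) + h) = (-5 + h)*(w + h) = (-5 + h)*(h + w))
x(37) + Z(29, -28)*(-569) = 37 + (29**2 - 5*29 - 5*(-28) + 29*(-28))*(-569) = 37 + (841 - 145 + 140 - 812)*(-569) = 37 + 24*(-569) = 37 - 13656 = -13619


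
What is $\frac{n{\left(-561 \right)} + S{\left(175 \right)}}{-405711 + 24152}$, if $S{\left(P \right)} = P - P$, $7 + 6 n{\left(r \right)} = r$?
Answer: $\frac{284}{1144677} \approx 0.0002481$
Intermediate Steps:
$n{\left(r \right)} = - \frac{7}{6} + \frac{r}{6}$
$S{\left(P \right)} = 0$
$\frac{n{\left(-561 \right)} + S{\left(175 \right)}}{-405711 + 24152} = \frac{\left(- \frac{7}{6} + \frac{1}{6} \left(-561\right)\right) + 0}{-405711 + 24152} = \frac{\left(- \frac{7}{6} - \frac{187}{2}\right) + 0}{-381559} = \left(- \frac{284}{3} + 0\right) \left(- \frac{1}{381559}\right) = \left(- \frac{284}{3}\right) \left(- \frac{1}{381559}\right) = \frac{284}{1144677}$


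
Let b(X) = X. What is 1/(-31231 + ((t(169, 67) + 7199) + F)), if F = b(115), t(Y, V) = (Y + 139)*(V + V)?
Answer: 1/17355 ≈ 5.7620e-5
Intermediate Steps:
t(Y, V) = 2*V*(139 + Y) (t(Y, V) = (139 + Y)*(2*V) = 2*V*(139 + Y))
F = 115
1/(-31231 + ((t(169, 67) + 7199) + F)) = 1/(-31231 + ((2*67*(139 + 169) + 7199) + 115)) = 1/(-31231 + ((2*67*308 + 7199) + 115)) = 1/(-31231 + ((41272 + 7199) + 115)) = 1/(-31231 + (48471 + 115)) = 1/(-31231 + 48586) = 1/17355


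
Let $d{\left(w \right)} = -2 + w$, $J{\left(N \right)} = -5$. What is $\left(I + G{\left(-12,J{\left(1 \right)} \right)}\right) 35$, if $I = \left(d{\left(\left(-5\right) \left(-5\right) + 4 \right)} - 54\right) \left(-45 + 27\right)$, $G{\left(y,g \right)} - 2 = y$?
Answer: $16660$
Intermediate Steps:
$G{\left(y,g \right)} = 2 + y$
$I = 486$ ($I = \left(\left(-2 + \left(\left(-5\right) \left(-5\right) + 4\right)\right) - 54\right) \left(-45 + 27\right) = \left(\left(-2 + \left(25 + 4\right)\right) - 54\right) \left(-18\right) = \left(\left(-2 + 29\right) - 54\right) \left(-18\right) = \left(27 - 54\right) \left(-18\right) = \left(-27\right) \left(-18\right) = 486$)
$\left(I + G{\left(-12,J{\left(1 \right)} \right)}\right) 35 = \left(486 + \left(2 - 12\right)\right) 35 = \left(486 - 10\right) 35 = 476 \cdot 35 = 16660$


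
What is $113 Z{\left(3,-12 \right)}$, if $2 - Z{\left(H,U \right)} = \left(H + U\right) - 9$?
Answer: $2260$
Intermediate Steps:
$Z{\left(H,U \right)} = 11 - H - U$ ($Z{\left(H,U \right)} = 2 - \left(\left(H + U\right) - 9\right) = 2 - \left(-9 + H + U\right) = 11 - H - U$)
$113 Z{\left(3,-12 \right)} = 113 \left(11 - 3 - -12\right) = 113 \left(11 - 3 + 12\right) = 113 \cdot 20 = 2260$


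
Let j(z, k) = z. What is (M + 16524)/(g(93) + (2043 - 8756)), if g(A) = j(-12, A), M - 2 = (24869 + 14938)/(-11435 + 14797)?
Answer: -55600219/22609450 ≈ -2.4592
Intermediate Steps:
M = 46531/3362 (M = 2 + (24869 + 14938)/(-11435 + 14797) = 2 + 39807/3362 = 46531/3362 ≈ 13.840)
g(A) = -12
(M + 16524)/(g(93) + (2043 - 8756)) = (46531/3362 + 16524)/(-12 + (2043 - 8756)) = 55600219/(3362*(-12 - 6713)) = (55600219/3362)/(-6725) = (55600219/3362)*(-1/6725) = -55600219/22609450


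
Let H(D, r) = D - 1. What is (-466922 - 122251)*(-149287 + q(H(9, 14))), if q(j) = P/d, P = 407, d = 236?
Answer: 20757345444225/236 ≈ 8.7955e+10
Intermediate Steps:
H(D, r) = -1 + D
q(j) = 407/236
(-466922 - 122251)*(-149287 + q(H(9, 14))) = (-466922 - 122251)*(-149287 + 407/236) = -589173*(-35231325/236) = 20757345444225/236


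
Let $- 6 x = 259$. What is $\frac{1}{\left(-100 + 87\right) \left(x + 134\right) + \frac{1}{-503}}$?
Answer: $- \frac{3018}{3563761} \approx -0.00084686$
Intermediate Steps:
$x = - \frac{259}{6}$ ($x = \left(- \frac{1}{6}\right) 259 = - \frac{259}{6} \approx -43.167$)
$\frac{1}{\left(-100 + 87\right) \left(x + 134\right) + \frac{1}{-503}} = \frac{1}{\left(-100 + 87\right) \left(- \frac{259}{6} + 134\right) + \frac{1}{-503}} = \frac{1}{\left(-13\right) \frac{545}{6} - \frac{1}{503}} = \frac{1}{- \frac{7085}{6} - \frac{1}{503}} = \frac{1}{- \frac{3563761}{3018}} = - \frac{3018}{3563761}$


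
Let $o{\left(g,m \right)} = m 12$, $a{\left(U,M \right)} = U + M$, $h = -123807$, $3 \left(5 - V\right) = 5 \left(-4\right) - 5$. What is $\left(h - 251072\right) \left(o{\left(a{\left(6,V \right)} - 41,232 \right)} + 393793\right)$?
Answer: $-148668389183$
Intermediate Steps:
$V = \frac{40}{3}$ ($V = 5 - \frac{5 \left(-4\right) - 5}{3} = 5 - \frac{-20 - 5}{3} = 5 - - \frac{25}{3} = 5 + \frac{25}{3} = \frac{40}{3} \approx 13.333$)
$a{\left(U,M \right)} = M + U$
$o{\left(g,m \right)} = 12 m$
$\left(h - 251072\right) \left(o{\left(a{\left(6,V \right)} - 41,232 \right)} + 393793\right) = \left(-123807 - 251072\right) \left(12 \cdot 232 + 393793\right) = - 374879 \left(2784 + 393793\right) = \left(-374879\right) 396577 = -148668389183$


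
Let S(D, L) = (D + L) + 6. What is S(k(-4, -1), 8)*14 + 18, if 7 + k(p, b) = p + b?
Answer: 46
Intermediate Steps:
k(p, b) = -7 + b + p (k(p, b) = -7 + (p + b) = -7 + (b + p) = -7 + b + p)
S(D, L) = 6 + D + L
S(k(-4, -1), 8)*14 + 18 = (6 + (-7 - 1 - 4) + 8)*14 + 18 = (6 - 12 + 8)*14 + 18 = 2*14 + 18 = 28 + 18 = 46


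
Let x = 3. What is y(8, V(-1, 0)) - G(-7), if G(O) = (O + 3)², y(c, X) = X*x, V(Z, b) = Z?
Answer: -19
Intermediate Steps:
y(c, X) = 3*X (y(c, X) = X*3 = 3*X)
G(O) = (3 + O)²
y(8, V(-1, 0)) - G(-7) = 3*(-1) - (3 - 7)² = -3 - 1*(-4)² = -3 - 1*16 = -3 - 16 = -19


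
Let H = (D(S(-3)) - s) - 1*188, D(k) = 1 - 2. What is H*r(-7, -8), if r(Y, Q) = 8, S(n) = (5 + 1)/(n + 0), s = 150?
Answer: -2712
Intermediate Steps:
S(n) = 6/n
D(k) = -1
H = -339 (H = (-1 - 1*150) - 1*188 = (-1 - 150) - 188 = -151 - 188 = -339)
H*r(-7, -8) = -339*8 = -2712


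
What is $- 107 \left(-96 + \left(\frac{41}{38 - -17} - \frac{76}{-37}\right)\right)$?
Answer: $\frac{20293941}{2035} \approx 9972.5$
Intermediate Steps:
$- 107 \left(-96 + \left(\frac{41}{38 - -17} - \frac{76}{-37}\right)\right) = - 107 \left(-96 + \left(\frac{41}{38 + 17} - - \frac{76}{37}\right)\right) = - 107 \left(-96 + \left(\frac{41}{55} + \frac{76}{37}\right)\right) = - 107 \left(-96 + \frac{5697}{2035}\right) = \left(-107\right) \left(- \frac{189663}{2035}\right) = \frac{20293941}{2035}$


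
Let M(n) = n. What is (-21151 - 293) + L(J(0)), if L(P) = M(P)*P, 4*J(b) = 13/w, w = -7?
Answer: -16811927/784 ≈ -21444.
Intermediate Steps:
J(b) = -13/28 (J(b) = (13/(-7))/4 = (13*(-1/7))/4 = (1/4)*(-13/7) = -13/28)
L(P) = P**2 (L(P) = P*P = P**2)
(-21151 - 293) + L(J(0)) = (-21151 - 293) + (-13/28)**2 = -21444 + 169/784 = -16811927/784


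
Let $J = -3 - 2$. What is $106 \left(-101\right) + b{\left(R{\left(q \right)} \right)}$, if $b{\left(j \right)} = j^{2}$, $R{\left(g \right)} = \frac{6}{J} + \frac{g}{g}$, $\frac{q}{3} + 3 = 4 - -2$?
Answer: $- \frac{267649}{25} \approx -10706.0$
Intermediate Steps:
$q = 9$ ($q = -9 + 3 \left(4 - -2\right) = -9 + 3 \left(4 + 2\right) = -9 + 3 \cdot 6 = -9 + 18 = 9$)
$J = -5$
$R{\left(g \right)} = - \frac{1}{5}$ ($R{\left(g \right)} = \frac{6}{-5} + \frac{g}{g} = 6 \left(- \frac{1}{5}\right) + 1 = - \frac{6}{5} + 1 = - \frac{1}{5}$)
$106 \left(-101\right) + b{\left(R{\left(q \right)} \right)} = 106 \left(-101\right) + \left(- \frac{1}{5}\right)^{2} = -10706 + \frac{1}{25} = - \frac{267649}{25}$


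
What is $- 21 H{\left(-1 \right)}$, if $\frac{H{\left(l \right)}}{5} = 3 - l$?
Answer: $-420$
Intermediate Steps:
$H{\left(l \right)} = 15 - 5 l$ ($H{\left(l \right)} = 5 \left(3 - l\right) = 15 - 5 l$)
$- 21 H{\left(-1 \right)} = - 21 \left(15 - -5\right) = - 21 \left(15 + 5\right) = \left(-21\right) 20 = -420$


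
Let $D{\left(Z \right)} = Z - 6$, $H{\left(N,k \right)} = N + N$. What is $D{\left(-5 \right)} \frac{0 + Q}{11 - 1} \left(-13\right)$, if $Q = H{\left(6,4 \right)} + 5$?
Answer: $\frac{2431}{10} \approx 243.1$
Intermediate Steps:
$H{\left(N,k \right)} = 2 N$
$D{\left(Z \right)} = -6 + Z$ ($D{\left(Z \right)} = Z - 6 = -6 + Z$)
$Q = 17$ ($Q = 2 \cdot 6 + 5 = 12 + 5 = 17$)
$D{\left(-5 \right)} \frac{0 + Q}{11 - 1} \left(-13\right) = \left(-6 - 5\right) \frac{0 + 17}{11 - 1} \left(-13\right) = - 11 \cdot \frac{17}{10} \left(-13\right) = - 11 \cdot 17 \cdot \frac{1}{10} \left(-13\right) = \left(-11\right) \frac{17}{10} \left(-13\right) = \left(- \frac{187}{10}\right) \left(-13\right) = \frac{2431}{10}$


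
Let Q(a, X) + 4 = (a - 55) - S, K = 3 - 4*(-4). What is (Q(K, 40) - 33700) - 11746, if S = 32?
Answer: -45518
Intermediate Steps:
K = 19 (K = 3 + 16 = 19)
Q(a, X) = -91 + a (Q(a, X) = -4 + ((a - 55) - 1*32) = -4 + ((-55 + a) - 32) = -4 + (-87 + a) = -91 + a)
(Q(K, 40) - 33700) - 11746 = ((-91 + 19) - 33700) - 11746 = (-72 - 33700) - 11746 = -33772 - 11746 = -45518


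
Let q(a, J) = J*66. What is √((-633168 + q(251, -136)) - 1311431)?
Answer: 5*I*√78143 ≈ 1397.7*I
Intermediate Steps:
q(a, J) = 66*J
√((-633168 + q(251, -136)) - 1311431) = √((-633168 + 66*(-136)) - 1311431) = √((-633168 - 8976) - 1311431) = √(-642144 - 1311431) = √(-1953575) = 5*I*√78143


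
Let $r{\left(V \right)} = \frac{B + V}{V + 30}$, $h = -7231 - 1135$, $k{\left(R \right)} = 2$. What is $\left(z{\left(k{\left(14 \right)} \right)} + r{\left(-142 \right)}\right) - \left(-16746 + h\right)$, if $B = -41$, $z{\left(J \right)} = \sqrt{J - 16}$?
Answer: $\frac{2812727}{112} + i \sqrt{14} \approx 25114.0 + 3.7417 i$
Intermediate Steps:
$z{\left(J \right)} = \sqrt{-16 + J}$
$h = -8366$ ($h = -7231 - 1135 = -8366$)
$r{\left(V \right)} = \frac{-41 + V}{30 + V}$ ($r{\left(V \right)} = \frac{-41 + V}{V + 30} = \frac{-41 + V}{30 + V}$)
$\left(z{\left(k{\left(14 \right)} \right)} + r{\left(-142 \right)}\right) - \left(-16746 + h\right) = \left(\sqrt{-16 + 2} + \frac{-41 - 142}{30 - 142}\right) + \left(16746 - -8366\right) = \left(\sqrt{-14} + \frac{1}{-112} \left(-183\right)\right) + \left(16746 + 8366\right) = \left(i \sqrt{14} - - \frac{183}{112}\right) + 25112 = \left(i \sqrt{14} + \frac{183}{112}\right) + 25112 = \left(\frac{183}{112} + i \sqrt{14}\right) + 25112 = \frac{2812727}{112} + i \sqrt{14}$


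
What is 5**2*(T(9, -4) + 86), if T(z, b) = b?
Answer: 2050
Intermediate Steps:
5**2*(T(9, -4) + 86) = 5**2*(-4 + 86) = 25*82 = 2050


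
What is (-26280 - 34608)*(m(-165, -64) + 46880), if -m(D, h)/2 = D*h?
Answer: -1568474880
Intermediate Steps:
m(D, h) = -2*D*h
(-26280 - 34608)*(m(-165, -64) + 46880) = (-26280 - 34608)*(-2*(-165)*(-64) + 46880) = -60888*(-21120 + 46880) = -60888*25760 = -1568474880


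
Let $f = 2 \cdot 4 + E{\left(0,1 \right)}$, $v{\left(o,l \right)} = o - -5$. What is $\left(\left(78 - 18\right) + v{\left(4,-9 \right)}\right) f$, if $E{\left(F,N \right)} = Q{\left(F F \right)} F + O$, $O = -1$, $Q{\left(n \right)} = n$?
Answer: $483$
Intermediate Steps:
$v{\left(o,l \right)} = 5 + o$ ($v{\left(o,l \right)} = o + 5 = 5 + o$)
$E{\left(F,N \right)} = -1 + F^{3}$ ($E{\left(F,N \right)} = F F F - 1 = F^{2} F - 1 = F^{3} - 1 = -1 + F^{3}$)
$f = 7$ ($f = 2 \cdot 4 - \left(1 - 0^{3}\right) = 8 + \left(-1 + 0\right) = 8 - 1 = 7$)
$\left(\left(78 - 18\right) + v{\left(4,-9 \right)}\right) f = \left(\left(78 - 18\right) + \left(5 + 4\right)\right) 7 = \left(\left(78 - 18\right) + 9\right) 7 = \left(60 + 9\right) 7 = 69 \cdot 7 = 483$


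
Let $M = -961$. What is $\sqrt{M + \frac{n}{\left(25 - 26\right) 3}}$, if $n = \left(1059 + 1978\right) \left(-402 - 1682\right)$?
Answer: $\frac{5 \sqrt{759147}}{3} \approx 1452.2$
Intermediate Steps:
$n = -6329108$ ($n = 3037 \left(-2084\right) = -6329108$)
$\sqrt{M + \frac{n}{\left(25 - 26\right) 3}} = \sqrt{-961 - \frac{6329108}{\left(25 - 26\right) 3}} = \sqrt{-961 - \frac{6329108}{\left(-1\right) 3}} = \sqrt{-961 - \frac{6329108}{-3}} = \sqrt{-961 - - \frac{6329108}{3}} = \sqrt{-961 + \frac{6329108}{3}} = \sqrt{\frac{6326225}{3}} = \frac{5 \sqrt{759147}}{3}$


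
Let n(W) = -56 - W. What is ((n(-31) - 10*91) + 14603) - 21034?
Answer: -7366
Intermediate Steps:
((n(-31) - 10*91) + 14603) - 21034 = (((-56 - 1*(-31)) - 10*91) + 14603) - 21034 = (((-56 + 31) - 1*910) + 14603) - 21034 = ((-25 - 910) + 14603) - 21034 = (-935 + 14603) - 21034 = 13668 - 21034 = -7366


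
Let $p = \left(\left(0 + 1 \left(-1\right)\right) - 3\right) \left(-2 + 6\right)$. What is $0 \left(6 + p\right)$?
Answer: $0$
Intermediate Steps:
$p = -16$ ($p = \left(\left(0 - 1\right) - 3\right) 4 = \left(-1 - 3\right) 4 = \left(-4\right) 4 = -16$)
$0 \left(6 + p\right) = 0 \left(6 - 16\right) = 0 \left(-10\right) = 0$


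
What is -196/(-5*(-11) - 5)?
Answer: -98/25 ≈ -3.9200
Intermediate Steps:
-196/(-5*(-11) - 5) = -196/(55 - 5) = -196/50 = -196*1/50 = -98/25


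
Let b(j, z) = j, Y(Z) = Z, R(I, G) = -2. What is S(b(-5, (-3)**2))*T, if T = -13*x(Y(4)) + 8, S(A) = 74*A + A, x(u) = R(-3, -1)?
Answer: -12750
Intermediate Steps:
x(u) = -2
S(A) = 75*A
T = 34 (T = -13*(-2) + 8 = 26 + 8 = 34)
S(b(-5, (-3)**2))*T = (75*(-5))*34 = -375*34 = -12750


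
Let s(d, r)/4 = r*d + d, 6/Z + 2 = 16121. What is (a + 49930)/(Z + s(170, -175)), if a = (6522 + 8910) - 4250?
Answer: -164177388/317866679 ≈ -0.51650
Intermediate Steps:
Z = 2/5373 (Z = 6/(-2 + 16121) = 6/16119 = 6*(1/16119) = 2/5373 ≈ 0.00037223)
s(d, r) = 4*d + 4*d*r (s(d, r) = 4*(r*d + d) = 4*(d*r + d) = 4*(d + d*r) = 4*d + 4*d*r)
a = 11182 (a = 15432 - 4250 = 11182)
(a + 49930)/(Z + s(170, -175)) = (11182 + 49930)/(2/5373 + 4*170*(1 - 175)) = 61112/(2/5373 + 4*170*(-174)) = 61112/(2/5373 - 118320) = 61112/(-635733358/5373) = 61112*(-5373/635733358) = -164177388/317866679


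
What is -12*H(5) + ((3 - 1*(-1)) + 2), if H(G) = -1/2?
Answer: 12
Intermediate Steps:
H(G) = -½ (H(G) = -1*½ = -½)
-12*H(5) + ((3 - 1*(-1)) + 2) = -12*(-½) + ((3 - 1*(-1)) + 2) = 6 + ((3 + 1) + 2) = 6 + (4 + 2) = 6 + 6 = 12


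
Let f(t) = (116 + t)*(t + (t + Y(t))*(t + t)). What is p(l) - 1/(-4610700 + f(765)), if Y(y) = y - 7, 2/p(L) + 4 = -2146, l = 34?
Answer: -409792346/440526540825 ≈ -0.00093023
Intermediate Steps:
p(L) = -1/1075 (p(L) = 2/(-4 - 2146) = 2/(-2150) = 2*(-1/2150) = -1/1075)
Y(y) = -7 + y
f(t) = (116 + t)*(t + 2*t*(-7 + 2*t)) (f(t) = (116 + t)*(t + (t + (-7 + t))*(t + t)) = (116 + t)*(t + (-7 + 2*t)*(2*t)) = (116 + t)*(t + 2*t*(-7 + 2*t)))
p(l) - 1/(-4610700 + f(765)) = -1/1075 - 1/(-4610700 + 765*(-1508 + 4*765² + 451*765)) = -1/1075 - 1/(-4610700 + 765*(-1508 + 4*585225 + 345015)) = -1/1075 - 1/(-4610700 + 765*(-1508 + 2340900 + 345015)) = -1/1075 - 1/(-4610700 + 765*2684407) = -1/1075 - 1/(-4610700 + 2053571355) = -1/1075 - 1/2048960655 = -409792346/440526540825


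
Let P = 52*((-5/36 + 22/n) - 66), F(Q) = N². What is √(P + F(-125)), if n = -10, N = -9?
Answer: 2*I*√195335/15 ≈ 58.929*I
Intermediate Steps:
F(Q) = 81 (F(Q) = (-9)² = 81)
P = -159913/45 (P = 52*((-5/36 + 22/(-10)) - 66) = 52*((-5*1/36 + 22*(-⅒)) - 66) = 52*((-5/36 - 11/5) - 66) = 52*(-421/180 - 66) = 52*(-12301/180) = -159913/45 ≈ -3553.6)
√(P + F(-125)) = √(-159913/45 + 81) = √(-156268/45) = 2*I*√195335/15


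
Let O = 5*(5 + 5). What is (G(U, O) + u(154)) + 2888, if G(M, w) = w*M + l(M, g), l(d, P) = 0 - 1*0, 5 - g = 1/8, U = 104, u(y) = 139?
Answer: 8227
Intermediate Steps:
g = 39/8 (g = 5 - 1/8 = 39/8 ≈ 4.8750)
l(d, P) = 0 (l(d, P) = 0 + 0 = 0)
O = 50 (O = 5*10 = 50)
G(M, w) = M*w (G(M, w) = w*M + 0 = M*w + 0 = M*w)
(G(U, O) + u(154)) + 2888 = (104*50 + 139) + 2888 = (5200 + 139) + 2888 = 5339 + 2888 = 8227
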